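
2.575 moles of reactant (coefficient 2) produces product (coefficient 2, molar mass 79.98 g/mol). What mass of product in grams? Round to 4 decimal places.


Use the coefficient ratio to convert reactant moles to product moles, then multiply by the product's molar mass.
moles_P = moles_R * (coeff_P / coeff_R) = 2.575 * (2/2) = 2.575
mass_P = moles_P * M_P = 2.575 * 79.98
mass_P = 205.9485 g, rounded to 4 dp:

205.9485 g


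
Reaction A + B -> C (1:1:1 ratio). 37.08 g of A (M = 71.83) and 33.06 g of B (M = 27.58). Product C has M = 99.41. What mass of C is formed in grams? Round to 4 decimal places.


Find moles of each reactant; the smaller value is the limiting reagent in a 1:1:1 reaction, so moles_C equals moles of the limiter.
n_A = mass_A / M_A = 37.08 / 71.83 = 0.516219 mol
n_B = mass_B / M_B = 33.06 / 27.58 = 1.198695 mol
Limiting reagent: A (smaller), n_limiting = 0.516219 mol
mass_C = n_limiting * M_C = 0.516219 * 99.41
mass_C = 51.31733079 g, rounded to 4 dp:

51.3173 g


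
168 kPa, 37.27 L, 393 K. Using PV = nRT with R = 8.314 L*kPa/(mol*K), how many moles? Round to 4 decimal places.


PV = nRT, solve for n = PV / (RT).
PV = 168 * 37.27 = 6261.36
RT = 8.314 * 393 = 3267.402
n = 6261.36 / 3267.402
n = 1.91631149 mol, rounded to 4 dp:

1.9163 mol


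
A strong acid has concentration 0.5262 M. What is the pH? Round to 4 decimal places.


A strong acid dissociates completely, so [H+] equals the given concentration.
pH = -log10([H+]) = -log10(0.5262)
pH = 0.27884916, rounded to 4 dp:

0.2788


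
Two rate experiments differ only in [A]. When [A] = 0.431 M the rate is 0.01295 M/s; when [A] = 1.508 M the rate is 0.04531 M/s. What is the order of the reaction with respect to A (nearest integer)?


Rate is proportional to [A]^n, so rate2/rate1 = ([A]2/[A]1)^n. Take logs to solve for n.
rate2/rate1 = 0.04531 / 0.01295 = 3.4988
[A]2/[A]1 = 1.508 / 0.431 = 3.4988
n = ln(3.4988) / ln(3.4988) = 1.0
Nearest integer order:

1


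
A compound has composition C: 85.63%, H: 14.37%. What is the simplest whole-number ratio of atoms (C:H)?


Assume 100 g of compound, divide each mass% by atomic mass to get moles, then normalize by the smallest to get a raw atom ratio.
Moles per 100 g: C: 85.63/12.011 = 7.1293, H: 14.37/1.008 = 14.256
Raw ratio (divide by min = 7.1293): C: 1.0, H: 2.0
Multiply by 1 to clear fractions: C: 1.0 ~= 1, H: 2.0 ~= 2
Reduce by GCD to get the simplest whole-number ratio:

1:2


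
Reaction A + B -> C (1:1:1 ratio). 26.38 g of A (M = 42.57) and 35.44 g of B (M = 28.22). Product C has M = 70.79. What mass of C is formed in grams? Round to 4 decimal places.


Find moles of each reactant; the smaller value is the limiting reagent in a 1:1:1 reaction, so moles_C equals moles of the limiter.
n_A = mass_A / M_A = 26.38 / 42.57 = 0.619685 mol
n_B = mass_B / M_B = 35.44 / 28.22 = 1.255847 mol
Limiting reagent: A (smaller), n_limiting = 0.619685 mol
mass_C = n_limiting * M_C = 0.619685 * 70.79
mass_C = 43.86750115 g, rounded to 4 dp:

43.8675 g


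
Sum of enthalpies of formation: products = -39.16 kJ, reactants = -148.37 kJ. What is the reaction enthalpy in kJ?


dH_rxn = sum(dH_f products) - sum(dH_f reactants)
dH_rxn = -39.16 - (-148.37)
dH_rxn = 109.21 kJ:

109.21 kJ


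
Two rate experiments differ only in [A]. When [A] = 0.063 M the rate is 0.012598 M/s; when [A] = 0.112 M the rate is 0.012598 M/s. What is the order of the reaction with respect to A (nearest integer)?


Rate is proportional to [A]^n, so rate2/rate1 = ([A]2/[A]1)^n. Take logs to solve for n.
rate2/rate1 = 0.012598 / 0.012598 = 1.0
[A]2/[A]1 = 0.112 / 0.063 = 1.7778
n = ln(1.0) / ln(1.7778) = 0.0
Nearest integer order:

0


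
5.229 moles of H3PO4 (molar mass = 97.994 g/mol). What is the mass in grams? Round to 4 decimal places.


mass = n * M
mass = 5.229 * 97.994
mass = 512.410626 g, rounded to 4 dp:

512.4106 g


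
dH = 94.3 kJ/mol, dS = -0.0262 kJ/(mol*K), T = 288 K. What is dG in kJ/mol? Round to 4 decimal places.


Gibbs: dG = dH - T*dS (consistent units, dS already in kJ/(mol*K)).
T*dS = 288 * -0.0262 = -7.5456
dG = 94.3 - (-7.5456)
dG = 101.8456 kJ/mol, rounded to 4 dp:

101.8456 kJ/mol


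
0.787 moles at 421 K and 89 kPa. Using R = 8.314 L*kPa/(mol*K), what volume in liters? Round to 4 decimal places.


PV = nRT, solve for V = nRT / P.
nRT = 0.787 * 8.314 * 421 = 2754.6527
V = 2754.6527 / 89
V = 30.95115393 L, rounded to 4 dp:

30.9512 L


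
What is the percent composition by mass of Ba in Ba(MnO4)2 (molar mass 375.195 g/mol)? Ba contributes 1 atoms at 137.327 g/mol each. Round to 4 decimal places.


pct = 100 * (n_elem * M_elem) / M_total
mass_contribution = 1 * 137.327 = 137.327 g/mol
pct = 100 * 137.327 / 375.195
pct = 36.60150055 %, rounded to 4 dp:

36.6015 %


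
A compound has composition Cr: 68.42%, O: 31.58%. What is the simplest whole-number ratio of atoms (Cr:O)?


Assume 100 g of compound, divide each mass% by atomic mass to get moles, then normalize by the smallest to get a raw atom ratio.
Moles per 100 g: Cr: 68.42/51.996 = 1.3159, O: 31.58/15.999 = 1.9739
Raw ratio (divide by min = 1.3159): Cr: 1.0, O: 1.5
Multiply by 2 to clear fractions: Cr: 2.0 ~= 2, O: 3.0 ~= 3
Reduce by GCD to get the simplest whole-number ratio:

2:3


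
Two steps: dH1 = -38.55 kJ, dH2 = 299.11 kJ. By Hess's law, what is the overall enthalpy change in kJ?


Hess's law: enthalpy is a state function, so add the step enthalpies.
dH_total = dH1 + dH2 = -38.55 + (299.11)
dH_total = 260.56 kJ:

260.56 kJ


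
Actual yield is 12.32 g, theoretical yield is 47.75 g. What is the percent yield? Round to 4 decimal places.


% yield = 100 * actual / theoretical
% yield = 100 * 12.32 / 47.75
% yield = 25.80104712 %, rounded to 4 dp:

25.8010 %


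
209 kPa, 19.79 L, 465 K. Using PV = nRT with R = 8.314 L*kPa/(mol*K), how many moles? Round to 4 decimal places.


PV = nRT, solve for n = PV / (RT).
PV = 209 * 19.79 = 4136.11
RT = 8.314 * 465 = 3866.01
n = 4136.11 / 3866.01
n = 1.06986531 mol, rounded to 4 dp:

1.0699 mol


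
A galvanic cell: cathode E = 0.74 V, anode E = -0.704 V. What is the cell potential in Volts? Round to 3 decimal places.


Standard cell potential: E_cell = E_cathode - E_anode.
E_cell = 0.74 - (-0.704)
E_cell = 1.444 V, rounded to 3 dp:

1.444 V


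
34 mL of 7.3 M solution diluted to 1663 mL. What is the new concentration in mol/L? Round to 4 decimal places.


Dilution: M1*V1 = M2*V2, solve for M2.
M2 = M1*V1 / V2
M2 = 7.3 * 34 / 1663
M2 = 248.2 / 1663
M2 = 0.14924835 mol/L, rounded to 4 dp:

0.1492 mol/L


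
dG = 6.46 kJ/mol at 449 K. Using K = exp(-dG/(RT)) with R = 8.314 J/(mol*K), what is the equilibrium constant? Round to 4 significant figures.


dG is in kJ/mol; multiply by 1000 to match R in J/(mol*K).
RT = 8.314 * 449 = 3732.986 J/mol
exponent = -dG*1000 / (RT) = -(6.46*1000) / 3732.986 = -1.73051814
K = exp(-1.73051814)
K = 0.17719258, rounded to 4 significant figures:

0.1772


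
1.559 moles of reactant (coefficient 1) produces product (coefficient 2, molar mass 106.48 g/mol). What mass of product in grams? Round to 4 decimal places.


Use the coefficient ratio to convert reactant moles to product moles, then multiply by the product's molar mass.
moles_P = moles_R * (coeff_P / coeff_R) = 1.559 * (2/1) = 3.118
mass_P = moles_P * M_P = 3.118 * 106.48
mass_P = 332.00464 g, rounded to 4 dp:

332.0046 g


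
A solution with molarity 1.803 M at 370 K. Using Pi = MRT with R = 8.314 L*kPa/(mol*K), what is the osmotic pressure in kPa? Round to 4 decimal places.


Osmotic pressure (van't Hoff): Pi = M*R*T.
RT = 8.314 * 370 = 3076.18
Pi = 1.803 * 3076.18
Pi = 5546.35254 kPa, rounded to 4 dp:

5546.3525 kPa


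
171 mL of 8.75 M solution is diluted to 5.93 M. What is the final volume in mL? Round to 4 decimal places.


Dilution: M1*V1 = M2*V2, solve for V2.
V2 = M1*V1 / M2
V2 = 8.75 * 171 / 5.93
V2 = 1496.25 / 5.93
V2 = 252.31871838 mL, rounded to 4 dp:

252.3187 mL


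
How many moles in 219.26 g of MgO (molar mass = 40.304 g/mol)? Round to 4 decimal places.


n = mass / M
n = 219.26 / 40.304
n = 5.44015482 mol, rounded to 4 dp:

5.4402 mol


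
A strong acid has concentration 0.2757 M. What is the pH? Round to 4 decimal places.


A strong acid dissociates completely, so [H+] equals the given concentration.
pH = -log10([H+]) = -log10(0.2757)
pH = 0.55956323, rounded to 4 dp:

0.5596


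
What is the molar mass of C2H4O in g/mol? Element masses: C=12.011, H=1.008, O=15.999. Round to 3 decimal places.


M = sum(count * atomic_mass) over atoms.
M = 2*12.011 + 4*1.008 + 1*15.999
M = 24.022 + 4.032 + 15.999
M = 44.053 g/mol, rounded to 3 dp:

44.053 g/mol


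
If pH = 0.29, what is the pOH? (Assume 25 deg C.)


At 25 deg C, pH + pOH = 14.
pOH = 14 - pH = 14 - 0.29
pOH = 13.71:

13.71


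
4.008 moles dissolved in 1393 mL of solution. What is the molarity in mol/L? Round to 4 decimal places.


Convert volume to liters: V_L = V_mL / 1000.
V_L = 1393 / 1000 = 1.393 L
M = n / V_L = 4.008 / 1.393
M = 2.87724336 mol/L, rounded to 4 dp:

2.8772 mol/L


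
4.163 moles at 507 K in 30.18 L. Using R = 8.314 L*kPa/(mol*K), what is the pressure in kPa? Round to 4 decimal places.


PV = nRT, solve for P = nRT / V.
nRT = 4.163 * 8.314 * 507 = 17547.8693
P = 17547.8693 / 30.18
P = 581.44033466 kPa, rounded to 4 dp:

581.4403 kPa


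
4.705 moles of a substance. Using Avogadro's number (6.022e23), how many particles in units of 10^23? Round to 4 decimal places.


N = n * NA, then divide by 1e23 for the requested units.
N / 1e23 = n * 6.022
N / 1e23 = 4.705 * 6.022
N / 1e23 = 28.33351, rounded to 4 dp:

28.3335


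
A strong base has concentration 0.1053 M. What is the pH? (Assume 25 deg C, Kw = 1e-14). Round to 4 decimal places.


A strong base dissociates completely, so [OH-] equals the given concentration.
pOH = -log10([OH-]) = -log10(0.1053) = 0.977572
pH = 14 - pOH = 14 - 0.977572
pH = 13.022428, rounded to 4 dp:

13.0224


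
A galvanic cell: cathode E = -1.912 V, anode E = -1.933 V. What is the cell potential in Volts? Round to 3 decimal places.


Standard cell potential: E_cell = E_cathode - E_anode.
E_cell = -1.912 - (-1.933)
E_cell = 0.021 V, rounded to 3 dp:

0.021 V


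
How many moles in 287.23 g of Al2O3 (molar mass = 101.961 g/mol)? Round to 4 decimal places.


n = mass / M
n = 287.23 / 101.961
n = 2.8170575 mol, rounded to 4 dp:

2.8171 mol


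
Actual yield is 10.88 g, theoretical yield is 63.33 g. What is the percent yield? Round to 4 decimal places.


% yield = 100 * actual / theoretical
% yield = 100 * 10.88 / 63.33
% yield = 17.17985157 %, rounded to 4 dp:

17.1799 %


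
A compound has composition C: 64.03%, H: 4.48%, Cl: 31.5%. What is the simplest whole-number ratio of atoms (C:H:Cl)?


Assume 100 g of compound, divide each mass% by atomic mass to get moles, then normalize by the smallest to get a raw atom ratio.
Moles per 100 g: C: 64.03/12.011 = 5.3309, H: 4.48/1.008 = 4.4444, Cl: 31.5/35.453 = 0.8885
Raw ratio (divide by min = 0.8885): C: 6.0, H: 5.002, Cl: 1.0
Multiply by 1 to clear fractions: C: 6.0 ~= 6, H: 5.002 ~= 5, Cl: 1.0 ~= 1
Reduce by GCD to get the simplest whole-number ratio:

6:5:1


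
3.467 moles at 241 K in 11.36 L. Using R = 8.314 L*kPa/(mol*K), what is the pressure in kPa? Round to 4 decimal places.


PV = nRT, solve for P = nRT / V.
nRT = 3.467 * 8.314 * 241 = 6946.7378
P = 6946.7378 / 11.36
P = 611.50860915 kPa, rounded to 4 dp:

611.5086 kPa


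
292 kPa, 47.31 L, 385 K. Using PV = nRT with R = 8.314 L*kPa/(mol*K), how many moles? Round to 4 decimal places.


PV = nRT, solve for n = PV / (RT).
PV = 292 * 47.31 = 13814.52
RT = 8.314 * 385 = 3200.89
n = 13814.52 / 3200.89
n = 4.31583716 mol, rounded to 4 dp:

4.3158 mol


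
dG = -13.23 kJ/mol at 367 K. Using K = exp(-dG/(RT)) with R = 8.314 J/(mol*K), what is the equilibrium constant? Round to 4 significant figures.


dG is in kJ/mol; multiply by 1000 to match R in J/(mol*K).
RT = 8.314 * 367 = 3051.238 J/mol
exponent = -dG*1000 / (RT) = -(-13.23*1000) / 3051.238 = 4.33594495
K = exp(4.33594495)
K = 76.397116, rounded to 4 significant figures:

76.40


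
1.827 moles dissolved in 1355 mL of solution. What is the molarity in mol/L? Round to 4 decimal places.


Convert volume to liters: V_L = V_mL / 1000.
V_L = 1355 / 1000 = 1.355 L
M = n / V_L = 1.827 / 1.355
M = 1.34833948 mol/L, rounded to 4 dp:

1.3483 mol/L


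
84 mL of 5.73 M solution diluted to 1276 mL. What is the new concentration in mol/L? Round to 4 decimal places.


Dilution: M1*V1 = M2*V2, solve for M2.
M2 = M1*V1 / V2
M2 = 5.73 * 84 / 1276
M2 = 481.32 / 1276
M2 = 0.37721003 mol/L, rounded to 4 dp:

0.3772 mol/L


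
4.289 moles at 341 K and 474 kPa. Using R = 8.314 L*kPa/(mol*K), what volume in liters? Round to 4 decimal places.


PV = nRT, solve for V = nRT / P.
nRT = 4.289 * 8.314 * 341 = 12159.6324
V = 12159.6324 / 474
V = 25.65323291 L, rounded to 4 dp:

25.6532 L


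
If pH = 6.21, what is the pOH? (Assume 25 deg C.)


At 25 deg C, pH + pOH = 14.
pOH = 14 - pH = 14 - 6.21
pOH = 7.79:

7.79


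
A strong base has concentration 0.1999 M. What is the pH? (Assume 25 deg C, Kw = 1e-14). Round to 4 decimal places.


A strong base dissociates completely, so [OH-] equals the given concentration.
pOH = -log10([OH-]) = -log10(0.1999) = 0.699187
pH = 14 - pOH = 14 - 0.699187
pH = 13.300813, rounded to 4 dp:

13.3008


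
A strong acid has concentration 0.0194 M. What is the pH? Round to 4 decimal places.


A strong acid dissociates completely, so [H+] equals the given concentration.
pH = -log10([H+]) = -log10(0.0194)
pH = 1.71219827, rounded to 4 dp:

1.7122


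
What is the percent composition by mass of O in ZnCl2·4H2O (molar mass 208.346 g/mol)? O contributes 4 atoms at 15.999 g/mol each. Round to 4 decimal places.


pct = 100 * (n_elem * M_elem) / M_total
mass_contribution = 4 * 15.999 = 63.996 g/mol
pct = 100 * 63.996 / 208.346
pct = 30.71621245 %, rounded to 4 dp:

30.7162 %


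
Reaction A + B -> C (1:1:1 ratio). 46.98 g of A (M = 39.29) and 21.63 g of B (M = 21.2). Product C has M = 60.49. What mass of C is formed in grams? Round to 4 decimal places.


Find moles of each reactant; the smaller value is the limiting reagent in a 1:1:1 reaction, so moles_C equals moles of the limiter.
n_A = mass_A / M_A = 46.98 / 39.29 = 1.195724 mol
n_B = mass_B / M_B = 21.63 / 21.2 = 1.020283 mol
Limiting reagent: B (smaller), n_limiting = 1.020283 mol
mass_C = n_limiting * M_C = 1.020283 * 60.49
mass_C = 61.71691867 g, rounded to 4 dp:

61.7169 g


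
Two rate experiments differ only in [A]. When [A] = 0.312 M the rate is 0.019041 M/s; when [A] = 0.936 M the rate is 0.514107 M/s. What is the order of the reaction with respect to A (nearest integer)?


Rate is proportional to [A]^n, so rate2/rate1 = ([A]2/[A]1)^n. Take logs to solve for n.
rate2/rate1 = 0.514107 / 0.019041 = 27.0
[A]2/[A]1 = 0.936 / 0.312 = 3.0
n = ln(27.0) / ln(3.0) = 3.0
Nearest integer order:

3


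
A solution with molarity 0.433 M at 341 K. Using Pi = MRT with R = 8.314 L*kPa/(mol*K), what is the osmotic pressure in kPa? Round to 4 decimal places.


Osmotic pressure (van't Hoff): Pi = M*R*T.
RT = 8.314 * 341 = 2835.074
Pi = 0.433 * 2835.074
Pi = 1227.587042 kPa, rounded to 4 dp:

1227.5870 kPa


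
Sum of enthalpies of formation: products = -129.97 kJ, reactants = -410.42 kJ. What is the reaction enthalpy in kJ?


dH_rxn = sum(dH_f products) - sum(dH_f reactants)
dH_rxn = -129.97 - (-410.42)
dH_rxn = 280.45 kJ:

280.45 kJ


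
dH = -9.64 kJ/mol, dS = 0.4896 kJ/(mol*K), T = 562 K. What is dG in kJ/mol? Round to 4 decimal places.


Gibbs: dG = dH - T*dS (consistent units, dS already in kJ/(mol*K)).
T*dS = 562 * 0.4896 = 275.1552
dG = -9.64 - (275.1552)
dG = -284.7952 kJ/mol, rounded to 4 dp:

-284.7952 kJ/mol


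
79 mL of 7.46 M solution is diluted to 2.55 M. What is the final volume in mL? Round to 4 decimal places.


Dilution: M1*V1 = M2*V2, solve for V2.
V2 = M1*V1 / M2
V2 = 7.46 * 79 / 2.55
V2 = 589.34 / 2.55
V2 = 231.11372549 mL, rounded to 4 dp:

231.1137 mL


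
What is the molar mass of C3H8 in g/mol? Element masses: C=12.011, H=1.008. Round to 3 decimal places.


M = sum(count * atomic_mass) over atoms.
M = 3*12.011 + 8*1.008
M = 36.033 + 8.064
M = 44.097 g/mol, rounded to 3 dp:

44.097 g/mol


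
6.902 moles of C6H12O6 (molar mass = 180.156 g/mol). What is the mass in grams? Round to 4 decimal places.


mass = n * M
mass = 6.902 * 180.156
mass = 1243.436712 g, rounded to 4 dp:

1243.4367 g


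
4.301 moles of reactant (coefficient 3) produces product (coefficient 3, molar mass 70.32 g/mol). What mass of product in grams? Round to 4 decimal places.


Use the coefficient ratio to convert reactant moles to product moles, then multiply by the product's molar mass.
moles_P = moles_R * (coeff_P / coeff_R) = 4.301 * (3/3) = 4.301
mass_P = moles_P * M_P = 4.301 * 70.32
mass_P = 302.44632 g, rounded to 4 dp:

302.4463 g


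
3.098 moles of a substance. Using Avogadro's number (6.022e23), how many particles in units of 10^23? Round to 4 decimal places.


N = n * NA, then divide by 1e23 for the requested units.
N / 1e23 = n * 6.022
N / 1e23 = 3.098 * 6.022
N / 1e23 = 18.656156, rounded to 4 dp:

18.6562


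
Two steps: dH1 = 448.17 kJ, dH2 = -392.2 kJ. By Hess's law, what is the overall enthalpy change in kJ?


Hess's law: enthalpy is a state function, so add the step enthalpies.
dH_total = dH1 + dH2 = 448.17 + (-392.2)
dH_total = 55.97 kJ:

55.97 kJ


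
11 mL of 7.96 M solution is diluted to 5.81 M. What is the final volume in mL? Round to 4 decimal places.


Dilution: M1*V1 = M2*V2, solve for V2.
V2 = M1*V1 / M2
V2 = 7.96 * 11 / 5.81
V2 = 87.56 / 5.81
V2 = 15.07056799 mL, rounded to 4 dp:

15.0706 mL


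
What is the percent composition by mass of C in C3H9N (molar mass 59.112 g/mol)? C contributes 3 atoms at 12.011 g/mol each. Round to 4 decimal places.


pct = 100 * (n_elem * M_elem) / M_total
mass_contribution = 3 * 12.011 = 36.033 g/mol
pct = 100 * 36.033 / 59.112
pct = 60.95716606 %, rounded to 4 dp:

60.9572 %


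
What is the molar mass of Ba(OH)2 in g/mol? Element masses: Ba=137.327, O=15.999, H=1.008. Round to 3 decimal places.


M = sum(count * atomic_mass) over atoms.
M = 1*137.327 + 2*15.999 + 2*1.008
M = 137.327 + 31.998 + 2.016
M = 171.341 g/mol, rounded to 3 dp:

171.341 g/mol


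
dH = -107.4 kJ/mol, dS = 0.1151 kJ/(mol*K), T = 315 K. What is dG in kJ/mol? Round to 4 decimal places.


Gibbs: dG = dH - T*dS (consistent units, dS already in kJ/(mol*K)).
T*dS = 315 * 0.1151 = 36.2565
dG = -107.4 - (36.2565)
dG = -143.6565 kJ/mol, rounded to 4 dp:

-143.6565 kJ/mol


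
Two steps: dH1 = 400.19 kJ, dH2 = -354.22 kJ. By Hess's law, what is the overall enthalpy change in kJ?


Hess's law: enthalpy is a state function, so add the step enthalpies.
dH_total = dH1 + dH2 = 400.19 + (-354.22)
dH_total = 45.97 kJ:

45.97 kJ


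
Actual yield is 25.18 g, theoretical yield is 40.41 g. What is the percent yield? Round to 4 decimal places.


% yield = 100 * actual / theoretical
% yield = 100 * 25.18 / 40.41
% yield = 62.31130908 %, rounded to 4 dp:

62.3113 %


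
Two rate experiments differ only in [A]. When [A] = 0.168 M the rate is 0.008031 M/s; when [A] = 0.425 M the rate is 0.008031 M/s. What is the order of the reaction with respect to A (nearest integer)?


Rate is proportional to [A]^n, so rate2/rate1 = ([A]2/[A]1)^n. Take logs to solve for n.
rate2/rate1 = 0.008031 / 0.008031 = 1.0
[A]2/[A]1 = 0.425 / 0.168 = 2.5298
n = ln(1.0) / ln(2.5298) = 0.0
Nearest integer order:

0


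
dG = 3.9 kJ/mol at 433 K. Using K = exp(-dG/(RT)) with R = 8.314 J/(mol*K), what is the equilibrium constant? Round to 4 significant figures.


dG is in kJ/mol; multiply by 1000 to match R in J/(mol*K).
RT = 8.314 * 433 = 3599.962 J/mol
exponent = -dG*1000 / (RT) = -(3.9*1000) / 3599.962 = -1.08334477
K = exp(-1.08334477)
K = 0.33846155, rounded to 4 significant figures:

0.3385


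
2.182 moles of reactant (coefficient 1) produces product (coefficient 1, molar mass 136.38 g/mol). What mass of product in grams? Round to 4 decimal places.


Use the coefficient ratio to convert reactant moles to product moles, then multiply by the product's molar mass.
moles_P = moles_R * (coeff_P / coeff_R) = 2.182 * (1/1) = 2.182
mass_P = moles_P * M_P = 2.182 * 136.38
mass_P = 297.58116 g, rounded to 4 dp:

297.5812 g


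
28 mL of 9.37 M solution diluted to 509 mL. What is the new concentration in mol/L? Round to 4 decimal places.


Dilution: M1*V1 = M2*V2, solve for M2.
M2 = M1*V1 / V2
M2 = 9.37 * 28 / 509
M2 = 262.36 / 509
M2 = 0.51544204 mol/L, rounded to 4 dp:

0.5154 mol/L


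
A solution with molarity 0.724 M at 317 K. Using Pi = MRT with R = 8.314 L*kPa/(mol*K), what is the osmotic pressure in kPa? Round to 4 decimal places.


Osmotic pressure (van't Hoff): Pi = M*R*T.
RT = 8.314 * 317 = 2635.538
Pi = 0.724 * 2635.538
Pi = 1908.129512 kPa, rounded to 4 dp:

1908.1295 kPa


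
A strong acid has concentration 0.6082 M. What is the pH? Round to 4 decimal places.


A strong acid dissociates completely, so [H+] equals the given concentration.
pH = -log10([H+]) = -log10(0.6082)
pH = 0.21595358, rounded to 4 dp:

0.2160


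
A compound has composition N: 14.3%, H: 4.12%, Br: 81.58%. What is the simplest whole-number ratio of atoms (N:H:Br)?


Assume 100 g of compound, divide each mass% by atomic mass to get moles, then normalize by the smallest to get a raw atom ratio.
Moles per 100 g: N: 14.3/14.007 = 1.0209, H: 4.12/1.008 = 4.0873, Br: 81.58/79.904 = 1.021
Raw ratio (divide by min = 1.0209): N: 1.0, H: 4.004, Br: 1.0
Multiply by 1 to clear fractions: N: 1.0 ~= 1, H: 4.004 ~= 4, Br: 1.0 ~= 1
Reduce by GCD to get the simplest whole-number ratio:

1:4:1


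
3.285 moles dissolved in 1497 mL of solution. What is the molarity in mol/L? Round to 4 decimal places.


Convert volume to liters: V_L = V_mL / 1000.
V_L = 1497 / 1000 = 1.497 L
M = n / V_L = 3.285 / 1.497
M = 2.19438878 mol/L, rounded to 4 dp:

2.1944 mol/L


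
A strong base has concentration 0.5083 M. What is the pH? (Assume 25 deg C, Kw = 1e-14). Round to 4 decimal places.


A strong base dissociates completely, so [OH-] equals the given concentration.
pOH = -log10([OH-]) = -log10(0.5083) = 0.29388
pH = 14 - pOH = 14 - 0.29388
pH = 13.70612, rounded to 4 dp:

13.7061


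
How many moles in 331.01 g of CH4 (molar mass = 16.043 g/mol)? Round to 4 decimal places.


n = mass / M
n = 331.01 / 16.043
n = 20.63267469 mol, rounded to 4 dp:

20.6327 mol


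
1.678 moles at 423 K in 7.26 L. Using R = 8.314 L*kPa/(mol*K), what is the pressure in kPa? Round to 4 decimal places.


PV = nRT, solve for P = nRT / V.
nRT = 1.678 * 8.314 * 423 = 5901.2273
P = 5901.2273 / 7.26
P = 812.8412259 kPa, rounded to 4 dp:

812.8412 kPa


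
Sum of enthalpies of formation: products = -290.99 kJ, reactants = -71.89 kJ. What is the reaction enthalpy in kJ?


dH_rxn = sum(dH_f products) - sum(dH_f reactants)
dH_rxn = -290.99 - (-71.89)
dH_rxn = -219.1 kJ:

-219.10 kJ


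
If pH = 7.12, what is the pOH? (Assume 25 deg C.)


At 25 deg C, pH + pOH = 14.
pOH = 14 - pH = 14 - 7.12
pOH = 6.88:

6.88


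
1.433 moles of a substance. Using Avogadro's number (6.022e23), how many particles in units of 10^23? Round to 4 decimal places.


N = n * NA, then divide by 1e23 for the requested units.
N / 1e23 = n * 6.022
N / 1e23 = 1.433 * 6.022
N / 1e23 = 8.629526, rounded to 4 dp:

8.6295


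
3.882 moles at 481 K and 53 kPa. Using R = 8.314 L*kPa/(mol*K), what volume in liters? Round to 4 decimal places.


PV = nRT, solve for V = nRT / P.
nRT = 3.882 * 8.314 * 481 = 15524.25
V = 15524.25 / 53
V = 292.91037736 L, rounded to 4 dp:

292.9104 L


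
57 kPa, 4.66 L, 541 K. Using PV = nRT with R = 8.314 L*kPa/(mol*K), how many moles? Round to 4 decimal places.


PV = nRT, solve for n = PV / (RT).
PV = 57 * 4.66 = 265.62
RT = 8.314 * 541 = 4497.874
n = 265.62 / 4497.874
n = 0.05905457 mol, rounded to 4 dp:

0.0591 mol


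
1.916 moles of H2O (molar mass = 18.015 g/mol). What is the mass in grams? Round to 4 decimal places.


mass = n * M
mass = 1.916 * 18.015
mass = 34.51674 g, rounded to 4 dp:

34.5167 g


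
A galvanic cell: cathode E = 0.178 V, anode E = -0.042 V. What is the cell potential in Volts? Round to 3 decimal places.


Standard cell potential: E_cell = E_cathode - E_anode.
E_cell = 0.178 - (-0.042)
E_cell = 0.22 V, rounded to 3 dp:

0.220 V


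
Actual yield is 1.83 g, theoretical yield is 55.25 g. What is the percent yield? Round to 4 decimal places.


% yield = 100 * actual / theoretical
% yield = 100 * 1.83 / 55.25
% yield = 3.31221719 %, rounded to 4 dp:

3.3122 %


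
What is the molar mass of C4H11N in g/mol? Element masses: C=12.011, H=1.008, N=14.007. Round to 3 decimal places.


M = sum(count * atomic_mass) over atoms.
M = 4*12.011 + 11*1.008 + 1*14.007
M = 48.044 + 11.088 + 14.007
M = 73.139 g/mol, rounded to 3 dp:

73.139 g/mol


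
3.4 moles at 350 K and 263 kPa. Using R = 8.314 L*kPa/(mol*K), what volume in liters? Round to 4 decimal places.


PV = nRT, solve for V = nRT / P.
nRT = 3.4 * 8.314 * 350 = 9893.66
V = 9893.66 / 263
V = 37.61847909 L, rounded to 4 dp:

37.6185 L


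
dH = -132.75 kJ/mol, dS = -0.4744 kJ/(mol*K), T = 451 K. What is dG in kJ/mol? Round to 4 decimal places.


Gibbs: dG = dH - T*dS (consistent units, dS already in kJ/(mol*K)).
T*dS = 451 * -0.4744 = -213.9544
dG = -132.75 - (-213.9544)
dG = 81.2044 kJ/mol, rounded to 4 dp:

81.2044 kJ/mol


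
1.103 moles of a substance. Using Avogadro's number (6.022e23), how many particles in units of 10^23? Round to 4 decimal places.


N = n * NA, then divide by 1e23 for the requested units.
N / 1e23 = n * 6.022
N / 1e23 = 1.103 * 6.022
N / 1e23 = 6.642266, rounded to 4 dp:

6.6423


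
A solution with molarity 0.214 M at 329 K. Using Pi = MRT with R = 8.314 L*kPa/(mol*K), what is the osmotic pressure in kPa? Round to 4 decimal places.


Osmotic pressure (van't Hoff): Pi = M*R*T.
RT = 8.314 * 329 = 2735.306
Pi = 0.214 * 2735.306
Pi = 585.355484 kPa, rounded to 4 dp:

585.3555 kPa


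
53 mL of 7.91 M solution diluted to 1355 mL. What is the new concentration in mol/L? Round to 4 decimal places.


Dilution: M1*V1 = M2*V2, solve for M2.
M2 = M1*V1 / V2
M2 = 7.91 * 53 / 1355
M2 = 419.23 / 1355
M2 = 0.30939483 mol/L, rounded to 4 dp:

0.3094 mol/L


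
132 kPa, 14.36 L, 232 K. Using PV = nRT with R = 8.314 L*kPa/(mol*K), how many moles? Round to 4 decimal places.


PV = nRT, solve for n = PV / (RT).
PV = 132 * 14.36 = 1895.52
RT = 8.314 * 232 = 1928.848
n = 1895.52 / 1928.848
n = 0.98272129 mol, rounded to 4 dp:

0.9827 mol


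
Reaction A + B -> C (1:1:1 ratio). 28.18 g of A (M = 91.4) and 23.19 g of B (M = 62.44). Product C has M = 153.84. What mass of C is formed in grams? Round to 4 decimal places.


Find moles of each reactant; the smaller value is the limiting reagent in a 1:1:1 reaction, so moles_C equals moles of the limiter.
n_A = mass_A / M_A = 28.18 / 91.4 = 0.308315 mol
n_B = mass_B / M_B = 23.19 / 62.44 = 0.371397 mol
Limiting reagent: A (smaller), n_limiting = 0.308315 mol
mass_C = n_limiting * M_C = 0.308315 * 153.84
mass_C = 47.4311796 g, rounded to 4 dp:

47.4312 g


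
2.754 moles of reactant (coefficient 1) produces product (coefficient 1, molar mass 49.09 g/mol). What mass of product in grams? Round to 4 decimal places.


Use the coefficient ratio to convert reactant moles to product moles, then multiply by the product's molar mass.
moles_P = moles_R * (coeff_P / coeff_R) = 2.754 * (1/1) = 2.754
mass_P = moles_P * M_P = 2.754 * 49.09
mass_P = 135.19386 g, rounded to 4 dp:

135.1939 g


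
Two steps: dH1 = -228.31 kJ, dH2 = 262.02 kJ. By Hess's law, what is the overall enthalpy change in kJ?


Hess's law: enthalpy is a state function, so add the step enthalpies.
dH_total = dH1 + dH2 = -228.31 + (262.02)
dH_total = 33.71 kJ:

33.71 kJ


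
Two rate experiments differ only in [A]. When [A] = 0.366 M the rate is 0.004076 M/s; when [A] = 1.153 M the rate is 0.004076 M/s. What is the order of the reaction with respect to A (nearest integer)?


Rate is proportional to [A]^n, so rate2/rate1 = ([A]2/[A]1)^n. Take logs to solve for n.
rate2/rate1 = 0.004076 / 0.004076 = 1.0
[A]2/[A]1 = 1.153 / 0.366 = 3.1503
n = ln(1.0) / ln(3.1503) = 0.0
Nearest integer order:

0


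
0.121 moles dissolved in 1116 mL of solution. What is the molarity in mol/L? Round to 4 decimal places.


Convert volume to liters: V_L = V_mL / 1000.
V_L = 1116 / 1000 = 1.116 L
M = n / V_L = 0.121 / 1.116
M = 0.10842294 mol/L, rounded to 4 dp:

0.1084 mol/L


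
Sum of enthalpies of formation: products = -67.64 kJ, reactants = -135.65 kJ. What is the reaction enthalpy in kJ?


dH_rxn = sum(dH_f products) - sum(dH_f reactants)
dH_rxn = -67.64 - (-135.65)
dH_rxn = 68.01 kJ:

68.01 kJ


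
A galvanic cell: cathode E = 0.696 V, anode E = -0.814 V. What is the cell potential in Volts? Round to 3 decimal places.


Standard cell potential: E_cell = E_cathode - E_anode.
E_cell = 0.696 - (-0.814)
E_cell = 1.51 V, rounded to 3 dp:

1.510 V


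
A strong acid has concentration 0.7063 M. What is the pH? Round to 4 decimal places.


A strong acid dissociates completely, so [H+] equals the given concentration.
pH = -log10([H+]) = -log10(0.7063)
pH = 0.15101079, rounded to 4 dp:

0.1510


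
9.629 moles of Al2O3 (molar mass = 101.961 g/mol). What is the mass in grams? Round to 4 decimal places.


mass = n * M
mass = 9.629 * 101.961
mass = 981.782469 g, rounded to 4 dp:

981.7825 g


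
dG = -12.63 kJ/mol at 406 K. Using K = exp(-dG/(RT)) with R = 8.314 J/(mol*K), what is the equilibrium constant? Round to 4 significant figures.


dG is in kJ/mol; multiply by 1000 to match R in J/(mol*K).
RT = 8.314 * 406 = 3375.484 J/mol
exponent = -dG*1000 / (RT) = -(-12.63*1000) / 3375.484 = 3.74168564
K = exp(3.74168564)
K = 42.169012, rounded to 4 significant figures:

42.17


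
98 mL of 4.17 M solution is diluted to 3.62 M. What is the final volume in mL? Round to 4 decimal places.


Dilution: M1*V1 = M2*V2, solve for V2.
V2 = M1*V1 / M2
V2 = 4.17 * 98 / 3.62
V2 = 408.66 / 3.62
V2 = 112.88950276 mL, rounded to 4 dp:

112.8895 mL


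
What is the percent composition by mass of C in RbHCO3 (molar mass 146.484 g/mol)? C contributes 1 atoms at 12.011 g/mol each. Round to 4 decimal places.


pct = 100 * (n_elem * M_elem) / M_total
mass_contribution = 1 * 12.011 = 12.011 g/mol
pct = 100 * 12.011 / 146.484
pct = 8.19953032 %, rounded to 4 dp:

8.1995 %


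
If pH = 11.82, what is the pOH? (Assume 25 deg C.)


At 25 deg C, pH + pOH = 14.
pOH = 14 - pH = 14 - 11.82
pOH = 2.18:

2.18


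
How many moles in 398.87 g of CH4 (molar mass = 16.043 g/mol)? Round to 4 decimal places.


n = mass / M
n = 398.87 / 16.043
n = 24.86255688 mol, rounded to 4 dp:

24.8626 mol


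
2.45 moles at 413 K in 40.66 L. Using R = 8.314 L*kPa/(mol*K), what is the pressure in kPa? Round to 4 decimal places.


PV = nRT, solve for P = nRT / V.
nRT = 2.45 * 8.314 * 413 = 8412.5209
P = 8412.5209 / 40.66
P = 206.89918593 kPa, rounded to 4 dp:

206.8992 kPa


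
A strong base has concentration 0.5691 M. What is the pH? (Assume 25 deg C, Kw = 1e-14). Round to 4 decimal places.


A strong base dissociates completely, so [OH-] equals the given concentration.
pOH = -log10([OH-]) = -log10(0.5691) = 0.244811
pH = 14 - pOH = 14 - 0.244811
pH = 13.755189, rounded to 4 dp:

13.7552


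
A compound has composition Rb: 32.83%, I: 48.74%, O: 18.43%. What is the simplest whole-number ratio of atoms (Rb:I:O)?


Assume 100 g of compound, divide each mass% by atomic mass to get moles, then normalize by the smallest to get a raw atom ratio.
Moles per 100 g: Rb: 32.83/85.468 = 0.3841, I: 48.74/126.904 = 0.3841, O: 18.43/15.999 = 1.1519
Raw ratio (divide by min = 0.3841): Rb: 1.0, I: 1.0, O: 2.999
Multiply by 1 to clear fractions: Rb: 1.0 ~= 1, I: 1.0 ~= 1, O: 2.999 ~= 3
Reduce by GCD to get the simplest whole-number ratio:

1:1:3


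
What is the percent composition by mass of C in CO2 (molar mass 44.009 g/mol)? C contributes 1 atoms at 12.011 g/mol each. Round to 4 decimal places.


pct = 100 * (n_elem * M_elem) / M_total
mass_contribution = 1 * 12.011 = 12.011 g/mol
pct = 100 * 12.011 / 44.009
pct = 27.29214479 %, rounded to 4 dp:

27.2921 %


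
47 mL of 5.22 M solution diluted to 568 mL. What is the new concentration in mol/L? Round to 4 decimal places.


Dilution: M1*V1 = M2*V2, solve for M2.
M2 = M1*V1 / V2
M2 = 5.22 * 47 / 568
M2 = 245.34 / 568
M2 = 0.43193662 mol/L, rounded to 4 dp:

0.4319 mol/L


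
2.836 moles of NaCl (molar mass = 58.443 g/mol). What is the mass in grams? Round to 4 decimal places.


mass = n * M
mass = 2.836 * 58.443
mass = 165.744348 g, rounded to 4 dp:

165.7443 g


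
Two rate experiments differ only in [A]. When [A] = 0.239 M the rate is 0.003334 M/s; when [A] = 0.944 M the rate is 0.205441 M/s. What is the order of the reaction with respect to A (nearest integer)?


Rate is proportional to [A]^n, so rate2/rate1 = ([A]2/[A]1)^n. Take logs to solve for n.
rate2/rate1 = 0.205441 / 0.003334 = 61.62
[A]2/[A]1 = 0.944 / 0.239 = 3.9498
n = ln(61.62) / ln(3.9498) = 3.0
Nearest integer order:

3


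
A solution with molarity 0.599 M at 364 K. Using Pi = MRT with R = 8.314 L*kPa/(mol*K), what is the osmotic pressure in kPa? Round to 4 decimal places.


Osmotic pressure (van't Hoff): Pi = M*R*T.
RT = 8.314 * 364 = 3026.296
Pi = 0.599 * 3026.296
Pi = 1812.751304 kPa, rounded to 4 dp:

1812.7513 kPa


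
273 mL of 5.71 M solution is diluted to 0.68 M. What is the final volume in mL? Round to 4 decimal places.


Dilution: M1*V1 = M2*V2, solve for V2.
V2 = M1*V1 / M2
V2 = 5.71 * 273 / 0.68
V2 = 1558.83 / 0.68
V2 = 2292.39705882 mL, rounded to 4 dp:

2292.3971 mL


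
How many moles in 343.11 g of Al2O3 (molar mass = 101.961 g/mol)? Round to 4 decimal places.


n = mass / M
n = 343.11 / 101.961
n = 3.36511019 mol, rounded to 4 dp:

3.3651 mol


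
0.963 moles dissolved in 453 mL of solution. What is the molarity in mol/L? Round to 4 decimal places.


Convert volume to liters: V_L = V_mL / 1000.
V_L = 453 / 1000 = 0.453 L
M = n / V_L = 0.963 / 0.453
M = 2.12582781 mol/L, rounded to 4 dp:

2.1258 mol/L


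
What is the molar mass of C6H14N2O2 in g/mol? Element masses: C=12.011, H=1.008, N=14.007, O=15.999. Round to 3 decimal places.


M = sum(count * atomic_mass) over atoms.
M = 6*12.011 + 14*1.008 + 2*14.007 + 2*15.999
M = 72.066 + 14.112 + 28.014 + 31.998
M = 146.19 g/mol, rounded to 3 dp:

146.190 g/mol


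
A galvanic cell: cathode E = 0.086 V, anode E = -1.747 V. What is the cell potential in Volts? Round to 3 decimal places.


Standard cell potential: E_cell = E_cathode - E_anode.
E_cell = 0.086 - (-1.747)
E_cell = 1.833 V, rounded to 3 dp:

1.833 V


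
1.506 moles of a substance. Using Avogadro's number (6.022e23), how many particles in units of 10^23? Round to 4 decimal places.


N = n * NA, then divide by 1e23 for the requested units.
N / 1e23 = n * 6.022
N / 1e23 = 1.506 * 6.022
N / 1e23 = 9.069132, rounded to 4 dp:

9.0691


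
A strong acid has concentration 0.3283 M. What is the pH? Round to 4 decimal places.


A strong acid dissociates completely, so [H+] equals the given concentration.
pH = -log10([H+]) = -log10(0.3283)
pH = 0.48372912, rounded to 4 dp:

0.4837


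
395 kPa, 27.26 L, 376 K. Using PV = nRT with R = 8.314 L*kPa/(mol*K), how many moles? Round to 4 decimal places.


PV = nRT, solve for n = PV / (RT).
PV = 395 * 27.26 = 10767.7
RT = 8.314 * 376 = 3126.064
n = 10767.7 / 3126.064
n = 3.44449122 mol, rounded to 4 dp:

3.4445 mol


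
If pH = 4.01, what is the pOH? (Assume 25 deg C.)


At 25 deg C, pH + pOH = 14.
pOH = 14 - pH = 14 - 4.01
pOH = 9.99:

9.99


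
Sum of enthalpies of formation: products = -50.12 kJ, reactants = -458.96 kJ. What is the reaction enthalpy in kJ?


dH_rxn = sum(dH_f products) - sum(dH_f reactants)
dH_rxn = -50.12 - (-458.96)
dH_rxn = 408.84 kJ:

408.84 kJ


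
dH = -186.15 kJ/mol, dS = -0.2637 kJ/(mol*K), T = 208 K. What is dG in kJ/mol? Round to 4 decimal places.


Gibbs: dG = dH - T*dS (consistent units, dS already in kJ/(mol*K)).
T*dS = 208 * -0.2637 = -54.8496
dG = -186.15 - (-54.8496)
dG = -131.3004 kJ/mol, rounded to 4 dp:

-131.3004 kJ/mol


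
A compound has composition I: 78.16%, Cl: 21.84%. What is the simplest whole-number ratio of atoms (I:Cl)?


Assume 100 g of compound, divide each mass% by atomic mass to get moles, then normalize by the smallest to get a raw atom ratio.
Moles per 100 g: I: 78.16/126.904 = 0.6159, Cl: 21.84/35.453 = 0.616
Raw ratio (divide by min = 0.6159): I: 1.0, Cl: 1.0
Multiply by 1 to clear fractions: I: 1.0 ~= 1, Cl: 1.0 ~= 1
Reduce by GCD to get the simplest whole-number ratio:

1:1


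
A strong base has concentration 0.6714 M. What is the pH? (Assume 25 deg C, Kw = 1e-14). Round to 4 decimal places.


A strong base dissociates completely, so [OH-] equals the given concentration.
pOH = -log10([OH-]) = -log10(0.6714) = 0.173019
pH = 14 - pOH = 14 - 0.173019
pH = 13.826981, rounded to 4 dp:

13.8270


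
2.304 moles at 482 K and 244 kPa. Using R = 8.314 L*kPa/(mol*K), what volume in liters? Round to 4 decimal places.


PV = nRT, solve for V = nRT / P.
nRT = 2.304 * 8.314 * 482 = 9232.9298
V = 9232.9298 / 244
V = 37.83987623 L, rounded to 4 dp:

37.8399 L


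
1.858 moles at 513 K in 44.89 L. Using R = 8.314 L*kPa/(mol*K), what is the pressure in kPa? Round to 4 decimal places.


PV = nRT, solve for P = nRT / V.
nRT = 1.858 * 8.314 * 513 = 7924.5224
P = 7924.5224 / 44.89
P = 176.53202049 kPa, rounded to 4 dp:

176.5320 kPa


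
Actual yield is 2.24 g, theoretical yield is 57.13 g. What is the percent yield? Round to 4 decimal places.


% yield = 100 * actual / theoretical
% yield = 100 * 2.24 / 57.13
% yield = 3.9208822 %, rounded to 4 dp:

3.9209 %


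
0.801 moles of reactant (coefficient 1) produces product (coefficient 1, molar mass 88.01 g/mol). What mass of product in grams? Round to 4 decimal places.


Use the coefficient ratio to convert reactant moles to product moles, then multiply by the product's molar mass.
moles_P = moles_R * (coeff_P / coeff_R) = 0.801 * (1/1) = 0.801
mass_P = moles_P * M_P = 0.801 * 88.01
mass_P = 70.49601 g, rounded to 4 dp:

70.4960 g


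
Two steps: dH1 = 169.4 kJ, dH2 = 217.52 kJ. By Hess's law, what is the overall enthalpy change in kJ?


Hess's law: enthalpy is a state function, so add the step enthalpies.
dH_total = dH1 + dH2 = 169.4 + (217.52)
dH_total = 386.92 kJ:

386.92 kJ


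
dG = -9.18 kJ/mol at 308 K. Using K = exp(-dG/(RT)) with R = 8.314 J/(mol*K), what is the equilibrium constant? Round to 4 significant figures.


dG is in kJ/mol; multiply by 1000 to match R in J/(mol*K).
RT = 8.314 * 308 = 2560.712 J/mol
exponent = -dG*1000 / (RT) = -(-9.18*1000) / 2560.712 = 3.58494044
K = exp(3.58494044)
K = 36.05121, rounded to 4 significant figures:

36.05


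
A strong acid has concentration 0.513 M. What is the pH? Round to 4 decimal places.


A strong acid dissociates completely, so [H+] equals the given concentration.
pH = -log10([H+]) = -log10(0.513)
pH = 0.28988263, rounded to 4 dp:

0.2899


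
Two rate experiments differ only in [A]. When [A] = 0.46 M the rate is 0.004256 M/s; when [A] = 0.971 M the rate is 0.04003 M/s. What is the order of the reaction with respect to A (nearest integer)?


Rate is proportional to [A]^n, so rate2/rate1 = ([A]2/[A]1)^n. Take logs to solve for n.
rate2/rate1 = 0.04003 / 0.004256 = 9.4055
[A]2/[A]1 = 0.971 / 0.46 = 2.1109
n = ln(9.4055) / ln(2.1109) = 3.0
Nearest integer order:

3
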